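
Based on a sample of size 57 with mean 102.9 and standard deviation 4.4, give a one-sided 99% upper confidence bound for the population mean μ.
μ ≤ 104.30

Upper bound (one-sided):
t* = 2.395 (one-sided for 99%)
Upper bound = x̄ + t* · s/√n = 102.9 + 2.395 · 4.4/√57 = 104.30

We are 99% confident that μ ≤ 104.30.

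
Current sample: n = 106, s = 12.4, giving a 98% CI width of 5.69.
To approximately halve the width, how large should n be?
n ≈ 424

CI width ∝ 1/√n
To reduce width by factor 2, need √n to grow by 2 → need 2² = 4 times as many samples.

Current: n = 106, width = 5.69
New: n = 424, width ≈ 2.81

Width reduced by factor of 5.69/2.81 = 2.02.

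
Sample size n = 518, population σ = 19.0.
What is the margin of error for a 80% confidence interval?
Margin of error = 1.07

Margin of error = z* · σ/√n
= 1.282 · 19.0/√518
= 1.282 · 19.0/22.7596
= 1.07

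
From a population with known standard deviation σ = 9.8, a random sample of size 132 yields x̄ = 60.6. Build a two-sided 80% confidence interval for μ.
(59.51, 61.69)

z-interval (σ known):
z* = 1.282 for 80% confidence

Margin of error = z* · σ/√n = 1.282 · 9.8/√132 = 1.09

CI: (60.6 - 1.09, 60.6 + 1.09) = (59.51, 61.69)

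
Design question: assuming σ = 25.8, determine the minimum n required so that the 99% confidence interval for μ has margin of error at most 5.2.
n ≥ 164

For margin E ≤ 5.2:
n ≥ (z* · σ / E)²
n ≥ (2.576 · 25.8 / 5.2)²
n ≥ 163.35

Minimum n = 164 (rounding up)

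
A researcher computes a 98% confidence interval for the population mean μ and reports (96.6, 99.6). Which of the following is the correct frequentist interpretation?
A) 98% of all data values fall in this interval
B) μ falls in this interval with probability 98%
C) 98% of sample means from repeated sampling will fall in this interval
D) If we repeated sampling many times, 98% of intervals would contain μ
D

A) Wrong — a CI is about the parameter μ, not individual data values.
B) Wrong — μ is fixed; the randomness lives in the interval, not in μ.
C) Wrong — coverage applies to intervals containing μ, not to future x̄ values.
D) Correct — this is the frequentist long-run coverage interpretation.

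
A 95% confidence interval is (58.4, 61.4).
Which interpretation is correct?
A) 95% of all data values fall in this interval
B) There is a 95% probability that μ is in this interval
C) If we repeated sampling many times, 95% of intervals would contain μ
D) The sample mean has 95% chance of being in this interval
C

A) Wrong — a CI is about the parameter μ, not individual data values.
B) Wrong — μ is fixed; the randomness lives in the interval, not in μ.
C) Correct — this is the frequentist long-run coverage interpretation.
D) Wrong — x̄ is observed and sits in the interval by construction.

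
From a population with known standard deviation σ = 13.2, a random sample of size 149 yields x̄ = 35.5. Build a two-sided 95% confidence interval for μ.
(33.38, 37.62)

z-interval (σ known):
z* = 1.960 for 95% confidence

Margin of error = z* · σ/√n = 1.960 · 13.2/√149 = 2.12

CI: (35.5 - 2.12, 35.5 + 2.12) = (33.38, 37.62)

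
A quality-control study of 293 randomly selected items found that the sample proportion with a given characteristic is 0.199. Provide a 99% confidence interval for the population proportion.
(0.139, 0.259)

Proportion CI:
SE = √(p̂(1-p̂)/n) = √(0.199 · 0.801 / 293) = 0.02332

z* = 2.576
Margin = z* · SE = 2.576 · 0.02332 = 0.0601

CI: 0.199 ± 0.0601 = (0.139, 0.259)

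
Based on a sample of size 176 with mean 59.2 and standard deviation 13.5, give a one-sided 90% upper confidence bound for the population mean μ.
μ ≤ 60.51

Upper bound (one-sided):
t* = 1.286 (one-sided for 90%)
Upper bound = x̄ + t* · s/√n = 59.2 + 1.286 · 13.5/√176 = 60.51

We are 90% confident that μ ≤ 60.51.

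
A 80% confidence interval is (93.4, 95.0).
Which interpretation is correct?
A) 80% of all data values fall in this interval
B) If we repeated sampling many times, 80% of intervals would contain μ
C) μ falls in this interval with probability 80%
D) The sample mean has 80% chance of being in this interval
B

A) Wrong — a CI is about the parameter μ, not individual data values.
B) Correct — this is the frequentist long-run coverage interpretation.
C) Wrong — μ is fixed; the randomness lives in the interval, not in μ.
D) Wrong — x̄ is observed and sits in the interval by construction.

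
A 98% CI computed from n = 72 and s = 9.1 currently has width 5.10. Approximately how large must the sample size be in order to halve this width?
n ≈ 288

CI width ∝ 1/√n
To reduce width by factor 2, need √n to grow by 2 → need 2² = 4 times as many samples.

Current: n = 72, width = 5.10
New: n = 288, width ≈ 2.51

Width reduced by factor of 5.10/2.51 = 2.03.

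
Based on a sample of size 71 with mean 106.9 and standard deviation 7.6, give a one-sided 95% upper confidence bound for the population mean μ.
μ ≤ 108.40

Upper bound (one-sided):
t* = 1.667 (one-sided for 95%)
Upper bound = x̄ + t* · s/√n = 106.9 + 1.667 · 7.6/√71 = 108.40

We are 95% confident that μ ≤ 108.40.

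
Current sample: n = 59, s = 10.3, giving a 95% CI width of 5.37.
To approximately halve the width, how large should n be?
n ≈ 236

CI width ∝ 1/√n
To reduce width by factor 2, need √n to grow by 2 → need 2² = 4 times as many samples.

Current: n = 59, width = 5.37
New: n = 236, width ≈ 2.64

Width reduced by factor of 5.37/2.64 = 2.03.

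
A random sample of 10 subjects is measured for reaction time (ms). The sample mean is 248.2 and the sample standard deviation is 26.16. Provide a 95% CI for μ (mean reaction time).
(229.49, 266.91)

t-interval (σ unknown):
df = n - 1 = 9
t* = 2.262 for 95% confidence

Margin of error = t* · s/√n = 2.262 · 26.16/√10 = 18.71

CI: (229.49, 266.91)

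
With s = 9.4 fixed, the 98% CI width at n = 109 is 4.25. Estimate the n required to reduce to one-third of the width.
n ≈ 981

CI width ∝ 1/√n
To reduce width by factor 3, need √n to grow by 3 → need 3² = 9 times as many samples.

Current: n = 109, width = 4.25
New: n = 981, width ≈ 1.40

Width reduced by factor of 4.25/1.40 = 3.04.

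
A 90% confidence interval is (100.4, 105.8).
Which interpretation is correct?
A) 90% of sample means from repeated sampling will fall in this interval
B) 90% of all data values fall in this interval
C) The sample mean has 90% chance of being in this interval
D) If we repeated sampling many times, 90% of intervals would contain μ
D

A) Wrong — coverage applies to intervals containing μ, not to future x̄ values.
B) Wrong — a CI is about the parameter μ, not individual data values.
C) Wrong — x̄ is observed and sits in the interval by construction.
D) Correct — this is the frequentist long-run coverage interpretation.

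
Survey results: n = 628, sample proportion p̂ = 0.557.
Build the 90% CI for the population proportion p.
(0.524, 0.590)

Proportion CI:
SE = √(p̂(1-p̂)/n) = √(0.557 · 0.443 / 628) = 0.01982

z* = 1.645
Margin = z* · SE = 1.645 · 0.01982 = 0.0326

CI: 0.557 ± 0.0326 = (0.524, 0.590)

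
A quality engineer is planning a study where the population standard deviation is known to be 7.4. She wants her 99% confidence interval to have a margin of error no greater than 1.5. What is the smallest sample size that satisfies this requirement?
n ≥ 162

For margin E ≤ 1.5:
n ≥ (z* · σ / E)²
n ≥ (2.576 · 7.4 / 1.5)²
n ≥ 161.50

Minimum n = 162 (rounding up)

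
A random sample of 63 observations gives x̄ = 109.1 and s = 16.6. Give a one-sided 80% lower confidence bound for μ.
μ ≥ 107.33

Lower bound (one-sided):
t* = 0.847 (one-sided for 80%)
Lower bound = x̄ - t* · s/√n = 109.1 - 0.847 · 16.6/√63 = 107.33

We are 80% confident that μ ≥ 107.33.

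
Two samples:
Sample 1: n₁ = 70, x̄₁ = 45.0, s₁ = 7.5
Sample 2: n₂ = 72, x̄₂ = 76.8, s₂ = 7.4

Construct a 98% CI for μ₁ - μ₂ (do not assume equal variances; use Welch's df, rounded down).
(-34.74, -28.86)

Difference: x̄₁ - x̄₂ = -31.80
SE = √(s₁²/n₁ + s₂²/n₂) = √(7.5²/70 + 7.4²/72) = 1.2507
df = 139.76 → 139 (Welch–Satterthwaite, rounded down)
t* = 2.353

CI: -31.80 ± 2.353 · 1.2507 = -31.80 ± 2.94 = (-34.74, -28.86)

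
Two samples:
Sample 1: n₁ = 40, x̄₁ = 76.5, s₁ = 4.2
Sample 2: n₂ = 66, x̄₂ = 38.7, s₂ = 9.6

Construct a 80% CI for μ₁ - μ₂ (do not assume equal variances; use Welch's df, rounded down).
(36.05, 39.55)

Difference: x̄₁ - x̄₂ = 37.80
SE = √(s₁²/n₁ + s₂²/n₂) = √(4.2²/40 + 9.6²/66) = 1.3555
df = 96.50 → 96 (Welch–Satterthwaite, rounded down)
t* = 1.290

CI: 37.80 ± 1.290 · 1.3555 = 37.80 ± 1.75 = (36.05, 39.55)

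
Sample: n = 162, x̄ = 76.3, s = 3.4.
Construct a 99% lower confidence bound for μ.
μ ≥ 75.67

Lower bound (one-sided):
t* = 2.350 (one-sided for 99%)
Lower bound = x̄ - t* · s/√n = 76.3 - 2.350 · 3.4/√162 = 75.67

We are 99% confident that μ ≥ 75.67.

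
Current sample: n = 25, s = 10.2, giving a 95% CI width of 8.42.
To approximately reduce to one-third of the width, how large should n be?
n ≈ 225

CI width ∝ 1/√n
To reduce width by factor 3, need √n to grow by 3 → need 3² = 9 times as many samples.

Current: n = 25, width = 8.42
New: n = 225, width ≈ 2.68

Width reduced by factor of 8.42/2.68 = 3.14.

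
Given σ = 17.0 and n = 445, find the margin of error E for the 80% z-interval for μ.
Margin of error = 1.03

Margin of error = z* · σ/√n
= 1.282 · 17.0/√445
= 1.282 · 17.0/21.0950
= 1.03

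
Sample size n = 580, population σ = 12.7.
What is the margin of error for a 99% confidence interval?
Margin of error = 1.36

Margin of error = z* · σ/√n
= 2.576 · 12.7/√580
= 2.576 · 12.7/24.0832
= 1.36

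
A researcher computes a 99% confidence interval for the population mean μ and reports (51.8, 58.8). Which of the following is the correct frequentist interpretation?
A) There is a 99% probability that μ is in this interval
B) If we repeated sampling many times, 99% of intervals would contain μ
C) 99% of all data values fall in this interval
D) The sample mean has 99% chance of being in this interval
B

A) Wrong — μ is fixed; the randomness lives in the interval, not in μ.
B) Correct — this is the frequentist long-run coverage interpretation.
C) Wrong — a CI is about the parameter μ, not individual data values.
D) Wrong — x̄ is observed and sits in the interval by construction.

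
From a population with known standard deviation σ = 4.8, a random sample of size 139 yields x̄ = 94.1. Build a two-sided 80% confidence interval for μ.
(93.58, 94.62)

z-interval (σ known):
z* = 1.282 for 80% confidence

Margin of error = z* · σ/√n = 1.282 · 4.8/√139 = 0.52

CI: (94.1 - 0.52, 94.1 + 0.52) = (93.58, 94.62)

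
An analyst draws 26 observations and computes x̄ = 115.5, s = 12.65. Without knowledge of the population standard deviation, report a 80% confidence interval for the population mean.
(112.24, 118.76)

t-interval (σ unknown):
df = n - 1 = 25
t* = 1.316 for 80% confidence

Margin of error = t* · s/√n = 1.316 · 12.65/√26 = 3.26

CI: (112.24, 118.76)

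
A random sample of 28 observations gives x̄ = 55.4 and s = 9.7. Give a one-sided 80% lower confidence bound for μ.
μ ≥ 53.83

Lower bound (one-sided):
t* = 0.855 (one-sided for 80%)
Lower bound = x̄ - t* · s/√n = 55.4 - 0.855 · 9.7/√28 = 53.83

We are 80% confident that μ ≥ 53.83.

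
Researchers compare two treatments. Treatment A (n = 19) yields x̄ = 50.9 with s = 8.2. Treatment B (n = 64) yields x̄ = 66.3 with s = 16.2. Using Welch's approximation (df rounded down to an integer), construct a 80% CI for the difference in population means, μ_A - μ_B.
(-18.98, -11.82)

Difference: x̄₁ - x̄₂ = -15.40
SE = √(s₁²/n₁ + s₂²/n₂) = √(8.2²/19 + 16.2²/64) = 2.7640
df = 60.62 → 60 (Welch–Satterthwaite, rounded down)
t* = 1.296

CI: -15.40 ± 1.296 · 2.7640 = -15.40 ± 3.58 = (-18.98, -11.82)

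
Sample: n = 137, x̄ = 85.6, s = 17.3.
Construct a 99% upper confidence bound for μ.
μ ≤ 89.08

Upper bound (one-sided):
t* = 2.354 (one-sided for 99%)
Upper bound = x̄ + t* · s/√n = 85.6 + 2.354 · 17.3/√137 = 89.08

We are 99% confident that μ ≤ 89.08.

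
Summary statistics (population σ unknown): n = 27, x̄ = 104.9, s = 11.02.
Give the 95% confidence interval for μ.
(100.54, 109.26)

t-interval (σ unknown):
df = n - 1 = 26
t* = 2.056 for 95% confidence

Margin of error = t* · s/√n = 2.056 · 11.02/√27 = 4.36

CI: (100.54, 109.26)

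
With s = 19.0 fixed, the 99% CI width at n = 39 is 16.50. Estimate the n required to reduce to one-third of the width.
n ≈ 351

CI width ∝ 1/√n
To reduce width by factor 3, need √n to grow by 3 → need 3² = 9 times as many samples.

Current: n = 39, width = 16.50
New: n = 351, width ≈ 5.25

Width reduced by factor of 16.50/5.25 = 3.14.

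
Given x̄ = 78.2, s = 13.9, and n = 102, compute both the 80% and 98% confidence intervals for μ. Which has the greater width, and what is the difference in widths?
98% CI is wider by 2.96

df = 101
80% CI: t* = 1.290, (76.42, 79.98), width = 2 · t* · s/√n = 3.55
98% CI: t* = 2.364, (74.95, 81.45), width = 2 · t* · s/√n = 6.51

The 98% CI is wider by 6.51 - 3.55 = 2.96.
Higher confidence requires a wider interval.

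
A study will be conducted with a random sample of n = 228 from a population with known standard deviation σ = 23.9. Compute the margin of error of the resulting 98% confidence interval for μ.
Margin of error = 3.68

Margin of error = z* · σ/√n
= 2.326 · 23.9/√228
= 2.326 · 23.9/15.0997
= 3.68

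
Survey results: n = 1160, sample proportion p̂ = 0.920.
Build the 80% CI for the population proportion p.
(0.910, 0.930)

Proportion CI:
SE = √(p̂(1-p̂)/n) = √(0.920 · 0.080 / 1160) = 0.00797

z* = 1.282
Margin = z* · SE = 1.282 · 0.00797 = 0.0102

CI: 0.920 ± 0.0102 = (0.910, 0.930)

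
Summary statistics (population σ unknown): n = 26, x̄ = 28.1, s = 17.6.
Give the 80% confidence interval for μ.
(23.56, 32.64)

t-interval (σ unknown):
df = n - 1 = 25
t* = 1.316 for 80% confidence

Margin of error = t* · s/√n = 1.316 · 17.6/√26 = 4.54

CI: (23.56, 32.64)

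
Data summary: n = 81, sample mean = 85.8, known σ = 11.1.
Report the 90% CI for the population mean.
(83.77, 87.83)

z-interval (σ known):
z* = 1.645 for 90% confidence

Margin of error = z* · σ/√n = 1.645 · 11.1/√81 = 2.03

CI: (85.8 - 2.03, 85.8 + 2.03) = (83.77, 87.83)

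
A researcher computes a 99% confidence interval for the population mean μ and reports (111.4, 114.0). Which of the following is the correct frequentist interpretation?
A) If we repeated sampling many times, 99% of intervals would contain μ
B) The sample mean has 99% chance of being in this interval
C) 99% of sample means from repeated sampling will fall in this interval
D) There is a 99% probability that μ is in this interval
A

A) Correct — this is the frequentist long-run coverage interpretation.
B) Wrong — x̄ is observed and sits in the interval by construction.
C) Wrong — coverage applies to intervals containing μ, not to future x̄ values.
D) Wrong — μ is fixed; the randomness lives in the interval, not in μ.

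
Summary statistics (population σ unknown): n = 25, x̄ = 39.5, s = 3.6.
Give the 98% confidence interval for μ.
(37.71, 41.29)

t-interval (σ unknown):
df = n - 1 = 24
t* = 2.492 for 98% confidence

Margin of error = t* · s/√n = 2.492 · 3.6/√25 = 1.79

CI: (37.71, 41.29)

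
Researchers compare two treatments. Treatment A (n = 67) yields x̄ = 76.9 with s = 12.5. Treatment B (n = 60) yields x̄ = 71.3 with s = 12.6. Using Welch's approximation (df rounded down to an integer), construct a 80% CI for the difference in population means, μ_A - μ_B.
(2.73, 8.47)

Difference: x̄₁ - x̄₂ = 5.60
SE = √(s₁²/n₁ + s₂²/n₂) = √(12.5²/67 + 12.6²/60) = 2.2312
df = 123.25 → 123 (Welch–Satterthwaite, rounded down)
t* = 1.288

CI: 5.60 ± 1.288 · 2.2312 = 5.60 ± 2.87 = (2.73, 8.47)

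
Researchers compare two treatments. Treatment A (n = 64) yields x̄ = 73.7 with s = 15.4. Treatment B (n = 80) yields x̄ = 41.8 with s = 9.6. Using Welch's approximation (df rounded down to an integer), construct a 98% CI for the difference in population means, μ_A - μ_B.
(26.69, 37.11)

Difference: x̄₁ - x̄₂ = 31.90
SE = √(s₁²/n₁ + s₂²/n₂) = √(15.4²/64 + 9.6²/80) = 2.2040
df = 100.51 → 100 (Welch–Satterthwaite, rounded down)
t* = 2.364

CI: 31.90 ± 2.364 · 2.2040 = 31.90 ± 5.21 = (26.69, 37.11)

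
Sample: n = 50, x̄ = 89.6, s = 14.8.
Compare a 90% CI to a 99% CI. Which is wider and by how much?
99% CI is wider by 4.20

df = 49
90% CI: t* = 1.677, (86.09, 93.11), width = 2 · t* · s/√n = 7.02
99% CI: t* = 2.680, (83.99, 95.21), width = 2 · t* · s/√n = 11.22

The 99% CI is wider by 11.22 - 7.02 = 4.20.
Higher confidence requires a wider interval.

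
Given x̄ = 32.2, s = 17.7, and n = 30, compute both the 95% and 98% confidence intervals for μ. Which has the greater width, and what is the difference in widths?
98% CI is wider by 2.69

df = 29
95% CI: t* = 2.045, (25.59, 38.81), width = 2 · t* · s/√n = 13.22
98% CI: t* = 2.462, (24.24, 40.16), width = 2 · t* · s/√n = 15.91

The 98% CI is wider by 15.91 - 13.22 = 2.69.
Higher confidence requires a wider interval.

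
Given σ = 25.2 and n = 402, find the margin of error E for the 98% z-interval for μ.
Margin of error = 2.92

Margin of error = z* · σ/√n
= 2.326 · 25.2/√402
= 2.326 · 25.2/20.0499
= 2.92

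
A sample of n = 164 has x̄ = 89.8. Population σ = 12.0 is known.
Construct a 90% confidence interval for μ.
(88.26, 91.34)

z-interval (σ known):
z* = 1.645 for 90% confidence

Margin of error = z* · σ/√n = 1.645 · 12.0/√164 = 1.54

CI: (89.8 - 1.54, 89.8 + 1.54) = (88.26, 91.34)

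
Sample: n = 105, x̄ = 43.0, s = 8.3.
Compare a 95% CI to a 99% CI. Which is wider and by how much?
99% CI is wider by 1.04

df = 104
95% CI: t* = 1.983, (41.39, 44.61), width = 2 · t* · s/√n = 3.21
99% CI: t* = 2.624, (40.87, 45.13), width = 2 · t* · s/√n = 4.25

The 99% CI is wider by 4.25 - 3.21 = 1.04.
Higher confidence requires a wider interval.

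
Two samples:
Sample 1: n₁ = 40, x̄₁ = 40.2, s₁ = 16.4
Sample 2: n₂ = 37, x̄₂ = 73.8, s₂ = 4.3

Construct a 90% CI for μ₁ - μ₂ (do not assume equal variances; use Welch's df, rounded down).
(-38.12, -29.08)

Difference: x̄₁ - x̄₂ = -33.60
SE = √(s₁²/n₁ + s₂²/n₂) = √(16.4²/40 + 4.3²/37) = 2.6877
df = 44.74 → 44 (Welch–Satterthwaite, rounded down)
t* = 1.680

CI: -33.60 ± 1.680 · 2.6877 = -33.60 ± 4.52 = (-38.12, -29.08)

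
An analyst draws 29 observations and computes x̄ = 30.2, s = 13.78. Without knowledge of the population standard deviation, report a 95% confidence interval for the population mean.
(24.96, 35.44)

t-interval (σ unknown):
df = n - 1 = 28
t* = 2.048 for 95% confidence

Margin of error = t* · s/√n = 2.048 · 13.78/√29 = 5.24

CI: (24.96, 35.44)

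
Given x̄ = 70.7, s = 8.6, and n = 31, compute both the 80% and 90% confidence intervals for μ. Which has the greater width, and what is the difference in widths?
90% CI is wider by 1.19

df = 30
80% CI: t* = 1.310, (68.68, 72.72), width = 2 · t* · s/√n = 4.05
90% CI: t* = 1.697, (68.08, 73.32), width = 2 · t* · s/√n = 5.24

The 90% CI is wider by 5.24 - 4.05 = 1.19.
Higher confidence requires a wider interval.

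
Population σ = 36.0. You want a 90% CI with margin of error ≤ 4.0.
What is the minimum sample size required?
n ≥ 220

For margin E ≤ 4.0:
n ≥ (z* · σ / E)²
n ≥ (1.645 · 36.0 / 4.0)²
n ≥ 219.19

Minimum n = 220 (rounding up)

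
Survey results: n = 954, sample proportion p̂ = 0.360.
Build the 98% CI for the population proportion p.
(0.324, 0.396)

Proportion CI:
SE = √(p̂(1-p̂)/n) = √(0.360 · 0.640 / 954) = 0.01554

z* = 2.326
Margin = z* · SE = 2.326 · 0.01554 = 0.0361

CI: 0.360 ± 0.0361 = (0.324, 0.396)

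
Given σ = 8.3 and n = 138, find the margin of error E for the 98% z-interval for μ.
Margin of error = 1.64

Margin of error = z* · σ/√n
= 2.326 · 8.3/√138
= 2.326 · 8.3/11.7473
= 1.64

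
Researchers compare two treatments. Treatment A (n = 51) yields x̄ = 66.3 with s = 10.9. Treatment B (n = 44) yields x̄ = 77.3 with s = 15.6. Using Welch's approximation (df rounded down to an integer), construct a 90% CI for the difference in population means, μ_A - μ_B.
(-15.67, -6.33)

Difference: x̄₁ - x̄₂ = -11.00
SE = √(s₁²/n₁ + s₂²/n₂) = √(10.9²/51 + 15.6²/44) = 2.8037
df = 75.35 → 75 (Welch–Satterthwaite, rounded down)
t* = 1.665

CI: -11.00 ± 1.665 · 2.8037 = -11.00 ± 4.67 = (-15.67, -6.33)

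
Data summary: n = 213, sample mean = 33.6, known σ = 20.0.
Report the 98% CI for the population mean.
(30.41, 36.79)

z-interval (σ known):
z* = 2.326 for 98% confidence

Margin of error = z* · σ/√n = 2.326 · 20.0/√213 = 3.19

CI: (33.6 - 3.19, 33.6 + 3.19) = (30.41, 36.79)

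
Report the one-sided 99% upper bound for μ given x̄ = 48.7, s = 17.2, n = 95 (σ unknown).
μ ≤ 52.88

Upper bound (one-sided):
t* = 2.367 (one-sided for 99%)
Upper bound = x̄ + t* · s/√n = 48.7 + 2.367 · 17.2/√95 = 52.88

We are 99% confident that μ ≤ 52.88.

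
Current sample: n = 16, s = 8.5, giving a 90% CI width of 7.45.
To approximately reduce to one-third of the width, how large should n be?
n ≈ 144

CI width ∝ 1/√n
To reduce width by factor 3, need √n to grow by 3 → need 3² = 9 times as many samples.

Current: n = 16, width = 7.45
New: n = 144, width ≈ 2.35

Width reduced by factor of 7.45/2.35 = 3.17.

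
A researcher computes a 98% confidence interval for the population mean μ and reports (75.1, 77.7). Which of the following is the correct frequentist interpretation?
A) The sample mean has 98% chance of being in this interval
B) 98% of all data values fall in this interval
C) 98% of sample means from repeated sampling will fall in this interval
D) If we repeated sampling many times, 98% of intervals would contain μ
D

A) Wrong — x̄ is observed and sits in the interval by construction.
B) Wrong — a CI is about the parameter μ, not individual data values.
C) Wrong — coverage applies to intervals containing μ, not to future x̄ values.
D) Correct — this is the frequentist long-run coverage interpretation.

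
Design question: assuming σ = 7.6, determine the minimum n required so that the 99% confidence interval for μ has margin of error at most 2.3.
n ≥ 73

For margin E ≤ 2.3:
n ≥ (z* · σ / E)²
n ≥ (2.576 · 7.6 / 2.3)²
n ≥ 72.45

Minimum n = 73 (rounding up)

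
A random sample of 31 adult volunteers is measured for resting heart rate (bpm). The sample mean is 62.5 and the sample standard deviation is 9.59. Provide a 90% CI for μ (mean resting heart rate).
(59.58, 65.42)

t-interval (σ unknown):
df = n - 1 = 30
t* = 1.697 for 90% confidence

Margin of error = t* · s/√n = 1.697 · 9.59/√31 = 2.92

CI: (59.58, 65.42)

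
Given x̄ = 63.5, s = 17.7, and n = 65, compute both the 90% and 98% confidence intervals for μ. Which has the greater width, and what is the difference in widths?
98% CI is wider by 3.15

df = 64
90% CI: t* = 1.669, (59.84, 67.16), width = 2 · t* · s/√n = 7.33
98% CI: t* = 2.386, (58.26, 68.74), width = 2 · t* · s/√n = 10.48

The 98% CI is wider by 10.48 - 7.33 = 3.15.
Higher confidence requires a wider interval.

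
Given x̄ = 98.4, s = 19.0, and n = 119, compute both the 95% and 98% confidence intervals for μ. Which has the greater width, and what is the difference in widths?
98% CI is wider by 1.31

df = 118
95% CI: t* = 1.980, (94.95, 101.85), width = 2 · t* · s/√n = 6.90
98% CI: t* = 2.358, (94.29, 102.51), width = 2 · t* · s/√n = 8.21

The 98% CI is wider by 8.21 - 6.90 = 1.31.
Higher confidence requires a wider interval.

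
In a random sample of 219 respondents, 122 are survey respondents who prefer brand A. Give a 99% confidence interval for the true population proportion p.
(0.471, 0.644)

Proportion CI:
p̂ = 122/219 = 0.55708
SE = √(p̂(1-p̂)/n) = √(0.55708 · 0.44292 / 219) = 0.03357

z* = 2.576
Margin = z* · SE = 2.576 · 0.03357 = 0.0865

CI: 0.55708 ± 0.0865 = (0.471, 0.644)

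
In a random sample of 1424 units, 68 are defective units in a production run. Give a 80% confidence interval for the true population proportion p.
(0.041, 0.055)

Proportion CI:
p̂ = 68/1424 = 0.04775
SE = √(p̂(1-p̂)/n) = √(0.04775 · 0.95225 / 1424) = 0.00565

z* = 1.282
Margin = z* · SE = 1.282 · 0.00565 = 0.0072

CI: 0.04775 ± 0.0072 = (0.041, 0.055)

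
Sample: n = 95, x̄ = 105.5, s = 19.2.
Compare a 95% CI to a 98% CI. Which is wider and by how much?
98% CI is wider by 1.51

df = 94
95% CI: t* = 1.986, (101.59, 109.41), width = 2 · t* · s/√n = 7.82
98% CI: t* = 2.367, (100.84, 110.16), width = 2 · t* · s/√n = 9.33

The 98% CI is wider by 9.33 - 7.82 = 1.51.
Higher confidence requires a wider interval.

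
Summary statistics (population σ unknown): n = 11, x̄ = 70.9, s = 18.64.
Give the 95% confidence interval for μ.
(58.38, 83.42)

t-interval (σ unknown):
df = n - 1 = 10
t* = 2.228 for 95% confidence

Margin of error = t* · s/√n = 2.228 · 18.64/√11 = 12.52

CI: (58.38, 83.42)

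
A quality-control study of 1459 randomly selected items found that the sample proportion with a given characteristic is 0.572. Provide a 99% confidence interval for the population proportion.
(0.539, 0.605)

Proportion CI:
SE = √(p̂(1-p̂)/n) = √(0.572 · 0.428 / 1459) = 0.01295

z* = 2.576
Margin = z* · SE = 2.576 · 0.01295 = 0.0334

CI: 0.572 ± 0.0334 = (0.539, 0.605)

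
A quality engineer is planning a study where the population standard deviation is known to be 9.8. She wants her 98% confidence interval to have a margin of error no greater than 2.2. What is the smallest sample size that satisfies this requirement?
n ≥ 108

For margin E ≤ 2.2:
n ≥ (z* · σ / E)²
n ≥ (2.326 · 9.8 / 2.2)²
n ≥ 107.36

Minimum n = 108 (rounding up)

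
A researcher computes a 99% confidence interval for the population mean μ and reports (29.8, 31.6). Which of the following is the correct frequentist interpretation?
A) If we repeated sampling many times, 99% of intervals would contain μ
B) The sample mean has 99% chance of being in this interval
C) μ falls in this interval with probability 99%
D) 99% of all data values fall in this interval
A

A) Correct — this is the frequentist long-run coverage interpretation.
B) Wrong — x̄ is observed and sits in the interval by construction.
C) Wrong — μ is fixed; the randomness lives in the interval, not in μ.
D) Wrong — a CI is about the parameter μ, not individual data values.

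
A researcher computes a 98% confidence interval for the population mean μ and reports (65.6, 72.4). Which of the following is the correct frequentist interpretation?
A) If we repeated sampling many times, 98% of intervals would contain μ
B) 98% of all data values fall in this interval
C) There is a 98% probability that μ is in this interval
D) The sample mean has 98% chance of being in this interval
A

A) Correct — this is the frequentist long-run coverage interpretation.
B) Wrong — a CI is about the parameter μ, not individual data values.
C) Wrong — μ is fixed; the randomness lives in the interval, not in μ.
D) Wrong — x̄ is observed and sits in the interval by construction.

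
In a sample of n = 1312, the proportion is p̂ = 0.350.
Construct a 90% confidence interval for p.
(0.328, 0.372)

Proportion CI:
SE = √(p̂(1-p̂)/n) = √(0.350 · 0.650 / 1312) = 0.01317

z* = 1.645
Margin = z* · SE = 1.645 · 0.01317 = 0.0217

CI: 0.350 ± 0.0217 = (0.328, 0.372)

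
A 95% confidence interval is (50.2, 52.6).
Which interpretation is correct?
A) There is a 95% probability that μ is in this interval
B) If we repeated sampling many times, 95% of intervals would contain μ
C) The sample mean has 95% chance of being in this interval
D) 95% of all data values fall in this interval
B

A) Wrong — μ is fixed; the randomness lives in the interval, not in μ.
B) Correct — this is the frequentist long-run coverage interpretation.
C) Wrong — x̄ is observed and sits in the interval by construction.
D) Wrong — a CI is about the parameter μ, not individual data values.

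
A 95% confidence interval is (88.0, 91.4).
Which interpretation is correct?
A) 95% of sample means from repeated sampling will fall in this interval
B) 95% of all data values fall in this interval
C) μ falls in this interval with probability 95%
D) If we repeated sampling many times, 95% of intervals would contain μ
D

A) Wrong — coverage applies to intervals containing μ, not to future x̄ values.
B) Wrong — a CI is about the parameter μ, not individual data values.
C) Wrong — μ is fixed; the randomness lives in the interval, not in μ.
D) Correct — this is the frequentist long-run coverage interpretation.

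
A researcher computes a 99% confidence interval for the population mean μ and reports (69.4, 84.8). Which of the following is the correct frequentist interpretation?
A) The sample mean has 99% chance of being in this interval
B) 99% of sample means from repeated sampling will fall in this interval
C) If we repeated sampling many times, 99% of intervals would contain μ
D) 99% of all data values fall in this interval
C

A) Wrong — x̄ is observed and sits in the interval by construction.
B) Wrong — coverage applies to intervals containing μ, not to future x̄ values.
C) Correct — this is the frequentist long-run coverage interpretation.
D) Wrong — a CI is about the parameter μ, not individual data values.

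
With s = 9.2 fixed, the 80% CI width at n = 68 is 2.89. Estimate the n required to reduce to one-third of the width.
n ≈ 612

CI width ∝ 1/√n
To reduce width by factor 3, need √n to grow by 3 → need 3² = 9 times as many samples.

Current: n = 68, width = 2.89
New: n = 612, width ≈ 0.95

Width reduced by factor of 2.89/0.95 = 3.04.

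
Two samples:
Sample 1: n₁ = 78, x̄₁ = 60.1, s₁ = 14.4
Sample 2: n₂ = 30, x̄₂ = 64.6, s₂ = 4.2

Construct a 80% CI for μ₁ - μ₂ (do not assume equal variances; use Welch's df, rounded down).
(-6.82, -2.18)

Difference: x̄₁ - x̄₂ = -4.50
SE = √(s₁²/n₁ + s₂²/n₂) = √(14.4²/78 + 4.2²/30) = 1.8018
df = 101.63 → 101 (Welch–Satterthwaite, rounded down)
t* = 1.290

CI: -4.50 ± 1.290 · 1.8018 = -4.50 ± 2.32 = (-6.82, -2.18)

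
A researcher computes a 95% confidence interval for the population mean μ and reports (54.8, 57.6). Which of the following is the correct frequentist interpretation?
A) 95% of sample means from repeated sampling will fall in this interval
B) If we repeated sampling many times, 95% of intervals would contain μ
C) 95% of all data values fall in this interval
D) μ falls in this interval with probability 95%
B

A) Wrong — coverage applies to intervals containing μ, not to future x̄ values.
B) Correct — this is the frequentist long-run coverage interpretation.
C) Wrong — a CI is about the parameter μ, not individual data values.
D) Wrong — μ is fixed; the randomness lives in the interval, not in μ.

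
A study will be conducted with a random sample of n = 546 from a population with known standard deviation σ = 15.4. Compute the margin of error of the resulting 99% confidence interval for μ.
Margin of error = 1.70

Margin of error = z* · σ/√n
= 2.576 · 15.4/√546
= 2.576 · 15.4/23.3666
= 1.70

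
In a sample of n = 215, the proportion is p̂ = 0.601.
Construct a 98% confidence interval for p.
(0.523, 0.679)

Proportion CI:
SE = √(p̂(1-p̂)/n) = √(0.601 · 0.399 / 215) = 0.03340

z* = 2.326
Margin = z* · SE = 2.326 · 0.03340 = 0.0777

CI: 0.601 ± 0.0777 = (0.523, 0.679)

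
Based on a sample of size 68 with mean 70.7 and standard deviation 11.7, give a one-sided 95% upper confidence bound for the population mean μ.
μ ≤ 73.07

Upper bound (one-sided):
t* = 1.668 (one-sided for 95%)
Upper bound = x̄ + t* · s/√n = 70.7 + 1.668 · 11.7/√68 = 73.07

We are 95% confident that μ ≤ 73.07.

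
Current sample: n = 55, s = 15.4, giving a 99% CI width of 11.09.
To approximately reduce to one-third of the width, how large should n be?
n ≈ 495

CI width ∝ 1/√n
To reduce width by factor 3, need √n to grow by 3 → need 3² = 9 times as many samples.

Current: n = 55, width = 11.09
New: n = 495, width ≈ 3.58

Width reduced by factor of 11.09/3.58 = 3.10.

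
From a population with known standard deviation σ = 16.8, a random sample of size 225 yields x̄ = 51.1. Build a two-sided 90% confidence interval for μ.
(49.26, 52.94)

z-interval (σ known):
z* = 1.645 for 90% confidence

Margin of error = z* · σ/√n = 1.645 · 16.8/√225 = 1.84

CI: (51.1 - 1.84, 51.1 + 1.84) = (49.26, 52.94)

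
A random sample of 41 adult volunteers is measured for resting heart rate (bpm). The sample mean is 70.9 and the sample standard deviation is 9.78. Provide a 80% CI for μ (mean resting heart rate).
(68.91, 72.89)

t-interval (σ unknown):
df = n - 1 = 40
t* = 1.303 for 80% confidence

Margin of error = t* · s/√n = 1.303 · 9.78/√41 = 1.99

CI: (68.91, 72.89)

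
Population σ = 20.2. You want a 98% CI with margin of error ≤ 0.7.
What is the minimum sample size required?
n ≥ 4506

For margin E ≤ 0.7:
n ≥ (z* · σ / E)²
n ≥ (2.326 · 20.2 / 0.7)²
n ≥ 4505.32

Minimum n = 4506 (rounding up)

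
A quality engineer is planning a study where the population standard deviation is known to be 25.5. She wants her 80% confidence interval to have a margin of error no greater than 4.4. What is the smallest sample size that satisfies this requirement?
n ≥ 56

For margin E ≤ 4.4:
n ≥ (z* · σ / E)²
n ≥ (1.282 · 25.5 / 4.4)²
n ≥ 55.20

Minimum n = 56 (rounding up)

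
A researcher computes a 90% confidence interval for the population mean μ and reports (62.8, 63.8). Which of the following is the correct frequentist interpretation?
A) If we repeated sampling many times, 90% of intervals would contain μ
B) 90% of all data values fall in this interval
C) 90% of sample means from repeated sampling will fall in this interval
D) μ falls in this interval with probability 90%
A

A) Correct — this is the frequentist long-run coverage interpretation.
B) Wrong — a CI is about the parameter μ, not individual data values.
C) Wrong — coverage applies to intervals containing μ, not to future x̄ values.
D) Wrong — μ is fixed; the randomness lives in the interval, not in μ.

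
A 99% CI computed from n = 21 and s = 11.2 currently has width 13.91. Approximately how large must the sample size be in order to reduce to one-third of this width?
n ≈ 189

CI width ∝ 1/√n
To reduce width by factor 3, need √n to grow by 3 → need 3² = 9 times as many samples.

Current: n = 21, width = 13.91
New: n = 189, width ≈ 4.24

Width reduced by factor of 13.91/4.24 = 3.28.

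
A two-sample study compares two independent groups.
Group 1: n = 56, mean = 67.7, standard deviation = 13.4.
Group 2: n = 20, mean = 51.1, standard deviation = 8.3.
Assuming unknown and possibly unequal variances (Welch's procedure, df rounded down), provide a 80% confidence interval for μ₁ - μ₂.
(13.26, 19.94)

Difference: x̄₁ - x̄₂ = 16.60
SE = √(s₁²/n₁ + s₂²/n₂) = √(13.4²/56 + 8.3²/20) = 2.5789
df = 54.52 → 54 (Welch–Satterthwaite, rounded down)
t* = 1.297

CI: 16.60 ± 1.297 · 2.5789 = 16.60 ± 3.34 = (13.26, 19.94)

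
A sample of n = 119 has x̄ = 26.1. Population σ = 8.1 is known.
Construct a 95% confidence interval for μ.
(24.64, 27.56)

z-interval (σ known):
z* = 1.960 for 95% confidence

Margin of error = z* · σ/√n = 1.960 · 8.1/√119 = 1.46

CI: (26.1 - 1.46, 26.1 + 1.46) = (24.64, 27.56)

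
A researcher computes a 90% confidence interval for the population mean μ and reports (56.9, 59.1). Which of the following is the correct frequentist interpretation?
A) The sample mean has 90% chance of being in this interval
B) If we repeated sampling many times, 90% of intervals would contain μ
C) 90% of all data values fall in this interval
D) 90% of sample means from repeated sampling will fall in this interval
B

A) Wrong — x̄ is observed and sits in the interval by construction.
B) Correct — this is the frequentist long-run coverage interpretation.
C) Wrong — a CI is about the parameter μ, not individual data values.
D) Wrong — coverage applies to intervals containing μ, not to future x̄ values.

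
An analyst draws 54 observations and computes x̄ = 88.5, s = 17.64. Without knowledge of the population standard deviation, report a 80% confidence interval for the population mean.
(85.38, 91.62)

t-interval (σ unknown):
df = n - 1 = 53
t* = 1.298 for 80% confidence

Margin of error = t* · s/√n = 1.298 · 17.64/√54 = 3.12

CI: (85.38, 91.62)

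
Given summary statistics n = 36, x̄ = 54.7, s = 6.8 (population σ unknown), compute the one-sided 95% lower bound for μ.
μ ≥ 52.78

Lower bound (one-sided):
t* = 1.690 (one-sided for 95%)
Lower bound = x̄ - t* · s/√n = 54.7 - 1.690 · 6.8/√36 = 52.78

We are 95% confident that μ ≥ 52.78.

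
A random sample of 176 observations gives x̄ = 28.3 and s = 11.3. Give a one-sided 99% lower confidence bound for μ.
μ ≥ 26.30

Lower bound (one-sided):
t* = 2.348 (one-sided for 99%)
Lower bound = x̄ - t* · s/√n = 28.3 - 2.348 · 11.3/√176 = 26.30

We are 99% confident that μ ≥ 26.30.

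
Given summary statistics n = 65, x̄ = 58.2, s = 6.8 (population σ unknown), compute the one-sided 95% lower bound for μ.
μ ≥ 56.79

Lower bound (one-sided):
t* = 1.669 (one-sided for 95%)
Lower bound = x̄ - t* · s/√n = 58.2 - 1.669 · 6.8/√65 = 56.79

We are 95% confident that μ ≥ 56.79.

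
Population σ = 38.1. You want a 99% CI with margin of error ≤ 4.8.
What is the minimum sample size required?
n ≥ 419

For margin E ≤ 4.8:
n ≥ (z* · σ / E)²
n ≥ (2.576 · 38.1 / 4.8)²
n ≥ 418.08

Minimum n = 419 (rounding up)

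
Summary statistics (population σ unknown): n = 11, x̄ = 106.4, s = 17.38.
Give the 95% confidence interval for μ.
(94.72, 118.08)

t-interval (σ unknown):
df = n - 1 = 10
t* = 2.228 for 95% confidence

Margin of error = t* · s/√n = 2.228 · 17.38/√11 = 11.68

CI: (94.72, 118.08)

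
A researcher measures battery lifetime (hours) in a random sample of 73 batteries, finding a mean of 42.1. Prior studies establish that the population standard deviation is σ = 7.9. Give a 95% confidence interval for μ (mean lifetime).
(40.29, 43.91)

z-interval (σ known):
z* = 1.960 for 95% confidence

Margin of error = z* · σ/√n = 1.960 · 7.9/√73 = 1.81

CI: (42.1 - 1.81, 42.1 + 1.81) = (40.29, 43.91)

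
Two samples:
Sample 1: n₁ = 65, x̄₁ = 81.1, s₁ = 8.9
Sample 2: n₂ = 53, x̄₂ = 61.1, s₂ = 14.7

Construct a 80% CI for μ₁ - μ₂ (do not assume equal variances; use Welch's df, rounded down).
(17.03, 22.97)

Difference: x̄₁ - x̄₂ = 20.00
SE = √(s₁²/n₁ + s₂²/n₂) = √(8.9²/65 + 14.7²/53) = 2.3013
df = 81.79 → 81 (Welch–Satterthwaite, rounded down)
t* = 1.292

CI: 20.00 ± 1.292 · 2.3013 = 20.00 ± 2.97 = (17.03, 22.97)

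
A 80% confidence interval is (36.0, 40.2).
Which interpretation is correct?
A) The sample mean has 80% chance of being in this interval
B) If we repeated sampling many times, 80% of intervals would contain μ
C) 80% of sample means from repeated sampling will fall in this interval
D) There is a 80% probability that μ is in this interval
B

A) Wrong — x̄ is observed and sits in the interval by construction.
B) Correct — this is the frequentist long-run coverage interpretation.
C) Wrong — coverage applies to intervals containing μ, not to future x̄ values.
D) Wrong — μ is fixed; the randomness lives in the interval, not in μ.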